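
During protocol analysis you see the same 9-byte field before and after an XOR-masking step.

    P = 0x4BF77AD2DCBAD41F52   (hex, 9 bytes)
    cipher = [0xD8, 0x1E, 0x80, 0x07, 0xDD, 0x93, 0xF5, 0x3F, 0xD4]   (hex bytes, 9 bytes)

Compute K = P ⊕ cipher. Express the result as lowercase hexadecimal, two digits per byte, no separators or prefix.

Since cipher = P ⊕ K, XORing both sides with P gives K = P ⊕ cipher.
 75 xor 216 = 147
247 xor  30 = 233
122 xor 128 = 250
210 xor   7 = 213
220 xor 221 =   1
186 xor 147 =  41
212 xor 245 =  33
 31 xor  63 =  32
 82 xor 212 = 134

93e9fad50129212086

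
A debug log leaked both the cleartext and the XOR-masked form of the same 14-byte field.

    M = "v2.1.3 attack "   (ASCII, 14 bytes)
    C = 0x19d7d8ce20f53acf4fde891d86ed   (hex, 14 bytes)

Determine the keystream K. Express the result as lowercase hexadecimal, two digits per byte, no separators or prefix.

6fe5f6ff0ec61aae3baae87eedcd

Since C = M ⊕ K, XORing both sides with M gives K = M ⊕ C.
byte 0: 76 ^ 19 = 6f
byte 1: 32 ^ d7 = e5
byte 2: 2e ^ d8 = f6
byte 3: 31 ^ ce = ff
byte 4: 2e ^ 20 = 0e
byte 5: 33 ^ f5 = c6
byte 6: 20 ^ 3a = 1a
byte 7: 61 ^ cf = ae
byte 8: 74 ^ 4f = 3b
byte 9: 74 ^ de = aa
byte 10: 61 ^ 89 = e8
byte 11: 63 ^ 1d = 7e
byte 12: 6b ^ 86 = ed
byte 13: 20 ^ ed = cd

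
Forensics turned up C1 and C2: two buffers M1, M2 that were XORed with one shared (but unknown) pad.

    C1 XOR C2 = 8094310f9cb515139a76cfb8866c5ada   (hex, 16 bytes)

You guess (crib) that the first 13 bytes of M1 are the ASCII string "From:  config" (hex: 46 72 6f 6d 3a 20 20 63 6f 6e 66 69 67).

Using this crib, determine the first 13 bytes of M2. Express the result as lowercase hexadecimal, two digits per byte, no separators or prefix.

Since C1 ⊕ C2 = M1 ⊕ M2, XORing with the guessed M1 bytes yields the corresponding M2 bytes: M2 = (C1 ⊕ C2) ⊕ M1.
128 XOR  70 = 198
148 XOR 114 = 230
 49 XOR 111 =  94
 15 XOR 109 =  98
156 XOR  58 = 166
181 XOR  32 = 149
 21 XOR  32 =  53
 19 XOR  99 = 112
154 XOR 111 = 245
118 XOR 110 =  24
207 XOR 102 = 169
184 XOR 105 = 209
134 XOR 103 = 225

c6e65e62a6953570f518a9d1e1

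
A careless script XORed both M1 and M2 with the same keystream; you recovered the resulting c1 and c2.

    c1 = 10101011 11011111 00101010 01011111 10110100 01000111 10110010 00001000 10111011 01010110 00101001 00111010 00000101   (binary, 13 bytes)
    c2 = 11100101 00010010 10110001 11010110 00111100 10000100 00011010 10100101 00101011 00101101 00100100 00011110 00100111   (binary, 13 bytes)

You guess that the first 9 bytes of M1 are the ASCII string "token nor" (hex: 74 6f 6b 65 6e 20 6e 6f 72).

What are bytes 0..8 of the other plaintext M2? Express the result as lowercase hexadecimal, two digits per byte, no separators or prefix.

3aa2f0ece6e3c6c2e2

First, c1 ⊕ c2 = (M1 ⊕ K) ⊕ (M2 ⊕ K) = M1 ⊕ M2, so the key drops out. Then M2 = (M1 ⊕ M2) ⊕ M1 over the first 9 bytes.
byte 0: (ab ⊕ e5) ⊕ 74 = 4e ⊕ 74 = 3a
byte 1: (df ⊕ 12) ⊕ 6f = cd ⊕ 6f = a2
byte 2: (2a ⊕ b1) ⊕ 6b = 9b ⊕ 6b = f0
byte 3: (5f ⊕ d6) ⊕ 65 = 89 ⊕ 65 = ec
byte 4: (b4 ⊕ 3c) ⊕ 6e = 88 ⊕ 6e = e6
byte 5: (47 ⊕ 84) ⊕ 20 = c3 ⊕ 20 = e3
byte 6: (b2 ⊕ 1a) ⊕ 6e = a8 ⊕ 6e = c6
byte 7: (08 ⊕ a5) ⊕ 6f = ad ⊕ 6f = c2
byte 8: (bb ⊕ 2b) ⊕ 72 = 90 ⊕ 72 = e2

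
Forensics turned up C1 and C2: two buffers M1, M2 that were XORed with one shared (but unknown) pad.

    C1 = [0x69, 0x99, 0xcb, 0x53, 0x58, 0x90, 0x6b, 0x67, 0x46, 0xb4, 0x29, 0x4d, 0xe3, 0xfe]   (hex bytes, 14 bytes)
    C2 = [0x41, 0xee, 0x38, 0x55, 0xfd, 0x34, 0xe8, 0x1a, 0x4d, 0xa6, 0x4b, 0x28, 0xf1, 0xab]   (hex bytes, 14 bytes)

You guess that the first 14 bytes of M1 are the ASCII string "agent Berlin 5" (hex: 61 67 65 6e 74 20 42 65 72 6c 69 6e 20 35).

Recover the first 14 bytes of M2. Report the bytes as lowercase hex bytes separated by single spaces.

First, C1 ⊕ C2 = (M1 ⊕ K) ⊕ (M2 ⊕ K) = M1 ⊕ M2, so the key drops out. Then M2 = (M1 ⊕ M2) ⊕ M1 over the first 14 bytes.
byte 0: (69 xor 41) xor 61 = 28 xor 61 = 49
byte 1: (99 xor ee) xor 67 = 77 xor 67 = 10
byte 2: (cb xor 38) xor 65 = f3 xor 65 = 96
byte 3: (53 xor 55) xor 6e = 06 xor 6e = 68
byte 4: (58 xor fd) xor 74 = a5 xor 74 = d1
byte 5: (90 xor 34) xor 20 = a4 xor 20 = 84
byte 6: (6b xor e8) xor 42 = 83 xor 42 = c1
byte 7: (67 xor 1a) xor 65 = 7d xor 65 = 18
byte 8: (46 xor 4d) xor 72 = 0b xor 72 = 79
byte 9: (b4 xor a6) xor 6c = 12 xor 6c = 7e
byte 10: (29 xor 4b) xor 69 = 62 xor 69 = 0b
byte 11: (4d xor 28) xor 6e = 65 xor 6e = 0b
byte 12: (e3 xor f1) xor 20 = 12 xor 20 = 32
byte 13: (fe xor ab) xor 35 = 55 xor 35 = 60

49 10 96 68 d1 84 c1 18 79 7e 0b 0b 32 60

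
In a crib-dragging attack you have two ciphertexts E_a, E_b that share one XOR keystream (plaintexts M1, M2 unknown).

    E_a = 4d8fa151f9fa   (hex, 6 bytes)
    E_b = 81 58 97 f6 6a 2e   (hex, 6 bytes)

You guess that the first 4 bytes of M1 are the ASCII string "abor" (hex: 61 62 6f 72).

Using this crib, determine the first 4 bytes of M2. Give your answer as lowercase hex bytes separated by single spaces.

ad b5 59 d5

First, E_a ⊕ E_b = (M1 ⊕ K) ⊕ (M2 ⊕ K) = M1 ⊕ M2, so the key drops out. Then M2 = (M1 ⊕ M2) ⊕ M1 over the first 4 bytes.
byte 0: (4d xor 81) xor 61 = cc xor 61 = ad
byte 1: (8f xor 58) xor 62 = d7 xor 62 = b5
byte 2: (a1 xor 97) xor 6f = 36 xor 6f = 59
byte 3: (51 xor f6) xor 72 = a7 xor 72 = d5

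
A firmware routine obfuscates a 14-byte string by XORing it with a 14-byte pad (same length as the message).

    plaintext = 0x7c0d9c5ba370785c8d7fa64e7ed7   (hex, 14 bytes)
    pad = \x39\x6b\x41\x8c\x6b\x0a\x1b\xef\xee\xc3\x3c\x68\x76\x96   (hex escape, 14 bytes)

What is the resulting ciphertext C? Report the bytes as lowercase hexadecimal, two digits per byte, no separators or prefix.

XOR is its own inverse, so applying the key byte-wise gives the result directly.
01111100 XOR 00111001 = 01000101
00001101 XOR 01101011 = 01100110
10011100 XOR 01000001 = 11011101
01011011 XOR 10001100 = 11010111
10100011 XOR 01101011 = 11001000
01110000 XOR 00001010 = 01111010
01111000 XOR 00011011 = 01100011
01011100 XOR 11101111 = 10110011
10001101 XOR 11101110 = 01100011
01111111 XOR 11000011 = 10111100
10100110 XOR 00111100 = 10011010
01001110 XOR 01101000 = 00100110
01111110 XOR 01110110 = 00001000
11010111 XOR 10010110 = 01000001

4566ddd7c87a63b363bc9a260841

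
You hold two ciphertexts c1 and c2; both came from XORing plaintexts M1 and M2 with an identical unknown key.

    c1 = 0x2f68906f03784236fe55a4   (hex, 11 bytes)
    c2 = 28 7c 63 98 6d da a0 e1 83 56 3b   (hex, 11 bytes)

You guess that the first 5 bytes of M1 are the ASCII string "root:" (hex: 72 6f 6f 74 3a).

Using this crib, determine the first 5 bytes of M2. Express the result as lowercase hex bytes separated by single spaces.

75 7b 9c 83 54

First, c1 ⊕ c2 = (M1 ⊕ K) ⊕ (M2 ⊕ K) = M1 ⊕ M2, so the key drops out. Then M2 = (M1 ⊕ M2) ⊕ M1 over the first 5 bytes.
byte 0: (2f ^ 28) ^ 72 = 07 ^ 72 = 75
byte 1: (68 ^ 7c) ^ 6f = 14 ^ 6f = 7b
byte 2: (90 ^ 63) ^ 6f = f3 ^ 6f = 9c
byte 3: (6f ^ 98) ^ 74 = f7 ^ 74 = 83
byte 4: (03 ^ 6d) ^ 3a = 6e ^ 3a = 54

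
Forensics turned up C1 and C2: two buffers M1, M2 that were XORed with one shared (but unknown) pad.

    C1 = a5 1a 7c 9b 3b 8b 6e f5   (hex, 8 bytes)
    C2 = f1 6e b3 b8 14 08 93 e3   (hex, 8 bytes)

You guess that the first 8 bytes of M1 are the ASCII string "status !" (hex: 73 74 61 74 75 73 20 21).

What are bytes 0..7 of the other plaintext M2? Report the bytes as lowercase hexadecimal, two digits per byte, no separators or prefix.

2700ae575af0dd37

First, C1 ⊕ C2 = (M1 ⊕ K) ⊕ (M2 ⊕ K) = M1 ⊕ M2, so the key drops out. Then M2 = (M1 ⊕ M2) ⊕ M1 over the first 8 bytes.
byte 0: (a5 xor f1) xor 73 = 54 xor 73 = 27
byte 1: (1a xor 6e) xor 74 = 74 xor 74 = 00
byte 2: (7c xor b3) xor 61 = cf xor 61 = ae
byte 3: (9b xor b8) xor 74 = 23 xor 74 = 57
byte 4: (3b xor 14) xor 75 = 2f xor 75 = 5a
byte 5: (8b xor 08) xor 73 = 83 xor 73 = f0
byte 6: (6e xor 93) xor 20 = fd xor 20 = dd
byte 7: (f5 xor e3) xor 21 = 16 xor 21 = 37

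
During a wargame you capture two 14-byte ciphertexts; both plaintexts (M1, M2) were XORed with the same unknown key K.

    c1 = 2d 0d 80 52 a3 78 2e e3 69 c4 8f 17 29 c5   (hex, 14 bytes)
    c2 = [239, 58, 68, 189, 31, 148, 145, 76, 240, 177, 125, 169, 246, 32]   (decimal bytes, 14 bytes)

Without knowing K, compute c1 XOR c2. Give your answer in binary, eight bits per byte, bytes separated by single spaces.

11000010 00110111 11000100 11101111 10111100 11101100 10111111 10101111 10011001 01110101 11110010 10111110 11011111 11100101

c1 ⊕ c2 = (M1 ⊕ K) ⊕ (M2 ⊕ K) = M1 ⊕ M2 — the shared key cancels under XOR.
2d XOR ef = c2
0d XOR 3a = 37
80 XOR 44 = c4
52 XOR bd = ef
a3 XOR 1f = bc
78 XOR 94 = ec
2e XOR 91 = bf
e3 XOR 4c = af
69 XOR f0 = 99
c4 XOR b1 = 75
8f XOR 7d = f2
17 XOR a9 = be
29 XOR f6 = df
c5 XOR 20 = e5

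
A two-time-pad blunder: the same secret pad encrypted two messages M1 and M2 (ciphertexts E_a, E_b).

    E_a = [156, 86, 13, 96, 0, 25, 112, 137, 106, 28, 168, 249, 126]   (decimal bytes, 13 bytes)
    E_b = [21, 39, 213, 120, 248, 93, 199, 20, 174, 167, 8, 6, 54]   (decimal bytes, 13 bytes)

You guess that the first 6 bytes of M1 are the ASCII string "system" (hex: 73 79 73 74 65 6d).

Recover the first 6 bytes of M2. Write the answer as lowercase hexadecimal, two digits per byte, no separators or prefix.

fa08ab6c9d29

First, E_a ⊕ E_b = (M1 ⊕ K) ⊕ (M2 ⊕ K) = M1 ⊕ M2, so the key drops out. Then M2 = (M1 ⊕ M2) ⊕ M1 over the first 6 bytes.
byte 0: (9c xor 15) xor 73 = 89 xor 73 = fa
byte 1: (56 xor 27) xor 79 = 71 xor 79 = 08
byte 2: (0d xor d5) xor 73 = d8 xor 73 = ab
byte 3: (60 xor 78) xor 74 = 18 xor 74 = 6c
byte 4: (00 xor f8) xor 65 = f8 xor 65 = 9d
byte 5: (19 xor 5d) xor 6d = 44 xor 6d = 29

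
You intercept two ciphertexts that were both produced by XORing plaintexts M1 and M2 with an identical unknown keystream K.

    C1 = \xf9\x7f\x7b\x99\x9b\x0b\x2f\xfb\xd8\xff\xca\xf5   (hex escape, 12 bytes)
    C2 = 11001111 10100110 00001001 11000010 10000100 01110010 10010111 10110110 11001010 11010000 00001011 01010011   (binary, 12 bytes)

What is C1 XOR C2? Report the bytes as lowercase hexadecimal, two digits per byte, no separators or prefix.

C1 ⊕ C2 = (M1 ⊕ K) ⊕ (M2 ⊕ K) = M1 ⊕ M2 — the shared key cancels under XOR.
byte 0: 249 xor 207 =  54
byte 1: 127 xor 166 = 217
byte 2: 123 xor   9 = 114
byte 3: 153 xor 194 =  91
byte 4: 155 xor 132 =  31
byte 5:  11 xor 114 = 121
byte 6:  47 xor 151 = 184
byte 7: 251 xor 182 =  77
byte 8: 216 xor 202 =  18
byte 9: 255 xor 208 =  47
byte 10: 202 xor  11 = 193
byte 11: 245 xor  83 = 166

36d9725b1f79b84d122fc1a6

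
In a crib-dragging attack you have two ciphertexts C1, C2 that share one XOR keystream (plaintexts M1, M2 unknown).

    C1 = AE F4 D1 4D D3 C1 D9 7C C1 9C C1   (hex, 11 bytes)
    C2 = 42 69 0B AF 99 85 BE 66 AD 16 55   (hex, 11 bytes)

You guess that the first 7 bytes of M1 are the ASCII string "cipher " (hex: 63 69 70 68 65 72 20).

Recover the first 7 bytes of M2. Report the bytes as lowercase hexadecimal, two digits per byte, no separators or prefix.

8ff4aa8a2f3647

First, C1 ⊕ C2 = (M1 ⊕ K) ⊕ (M2 ⊕ K) = M1 ⊕ M2, so the key drops out. Then M2 = (M1 ⊕ M2) ⊕ M1 over the first 7 bytes.
byte 0: (ae xor 42) xor 63 = ec xor 63 = 8f
byte 1: (f4 xor 69) xor 69 = 9d xor 69 = f4
byte 2: (d1 xor 0b) xor 70 = da xor 70 = aa
byte 3: (4d xor af) xor 68 = e2 xor 68 = 8a
byte 4: (d3 xor 99) xor 65 = 4a xor 65 = 2f
byte 5: (c1 xor 85) xor 72 = 44 xor 72 = 36
byte 6: (d9 xor be) xor 20 = 67 xor 20 = 47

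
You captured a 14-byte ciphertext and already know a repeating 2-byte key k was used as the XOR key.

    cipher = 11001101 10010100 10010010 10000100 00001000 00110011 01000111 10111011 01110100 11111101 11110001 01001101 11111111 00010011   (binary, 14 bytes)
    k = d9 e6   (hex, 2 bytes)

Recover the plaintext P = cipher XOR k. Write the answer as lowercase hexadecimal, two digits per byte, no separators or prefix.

14724b62d1d59e5dad1b28ab26f5

The 2-byte key repeats, so the effective keystream is d9 e6 d9 e6 d9 e6 d9 e6 d9 e6 d9 e6 d9 e6.
byte 0: 205 XOR 217 =  20
byte 1: 148 XOR 230 = 114
byte 2: 146 XOR 217 =  75
byte 3: 132 XOR 230 =  98
byte 4:   8 XOR 217 = 209
byte 5:  51 XOR 230 = 213
byte 6:  71 XOR 217 = 158
byte 7: 187 XOR 230 =  93
byte 8: 116 XOR 217 = 173
byte 9: 253 XOR 230 =  27
byte 10: 241 XOR 217 =  40
byte 11:  77 XOR 230 = 171
byte 12: 255 XOR 217 =  38
byte 13:  19 XOR 230 = 245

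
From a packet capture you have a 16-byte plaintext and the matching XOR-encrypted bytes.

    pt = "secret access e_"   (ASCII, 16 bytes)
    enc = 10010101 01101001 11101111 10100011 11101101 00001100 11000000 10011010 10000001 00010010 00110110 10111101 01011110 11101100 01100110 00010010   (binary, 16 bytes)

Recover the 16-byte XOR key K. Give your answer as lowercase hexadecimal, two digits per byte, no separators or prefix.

Since enc = pt ⊕ K, XORing both sides with pt gives K = pt ⊕ enc.
byte 0: 73 ⊕ 95 = e6
byte 1: 65 ⊕ 69 = 0c
byte 2: 63 ⊕ ef = 8c
byte 3: 72 ⊕ a3 = d1
byte 4: 65 ⊕ ed = 88
byte 5: 74 ⊕ 0c = 78
byte 6: 20 ⊕ c0 = e0
byte 7: 61 ⊕ 9a = fb
byte 8: 63 ⊕ 81 = e2
byte 9: 63 ⊕ 12 = 71
byte 10: 65 ⊕ 36 = 53
byte 11: 73 ⊕ bd = ce
byte 12: 73 ⊕ 5e = 2d
byte 13: 20 ⊕ ec = cc
byte 14: 65 ⊕ 66 = 03
byte 15: 5f ⊕ 12 = 4d

e60c8cd18878e0fbe27153ce2dcc034d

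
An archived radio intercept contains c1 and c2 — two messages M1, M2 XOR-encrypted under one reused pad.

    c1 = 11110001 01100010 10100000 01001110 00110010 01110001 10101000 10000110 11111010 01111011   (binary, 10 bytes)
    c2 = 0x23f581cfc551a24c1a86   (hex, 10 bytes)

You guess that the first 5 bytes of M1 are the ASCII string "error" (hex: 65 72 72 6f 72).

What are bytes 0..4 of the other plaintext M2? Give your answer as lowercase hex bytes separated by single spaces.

First, c1 ⊕ c2 = (M1 ⊕ K) ⊕ (M2 ⊕ K) = M1 ⊕ M2, so the key drops out. Then M2 = (M1 ⊕ M2) ⊕ M1 over the first 5 bytes.
byte 0: (f1 ⊕ 23) ⊕ 65 = d2 ⊕ 65 = b7
byte 1: (62 ⊕ f5) ⊕ 72 = 97 ⊕ 72 = e5
byte 2: (a0 ⊕ 81) ⊕ 72 = 21 ⊕ 72 = 53
byte 3: (4e ⊕ cf) ⊕ 6f = 81 ⊕ 6f = ee
byte 4: (32 ⊕ c5) ⊕ 72 = f7 ⊕ 72 = 85

b7 e5 53 ee 85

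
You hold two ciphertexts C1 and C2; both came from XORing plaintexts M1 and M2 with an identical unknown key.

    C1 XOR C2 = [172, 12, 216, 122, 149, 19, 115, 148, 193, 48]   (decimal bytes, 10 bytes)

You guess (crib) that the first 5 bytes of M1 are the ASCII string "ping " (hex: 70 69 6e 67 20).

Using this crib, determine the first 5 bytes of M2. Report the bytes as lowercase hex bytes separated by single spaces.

dc 65 b6 1d b5

Since C1 ⊕ C2 = M1 ⊕ M2, XORing with the guessed M1 bytes yields the corresponding M2 bytes: M2 = (C1 ⊕ C2) ⊕ M1.
ac xor 70 = dc
0c xor 69 = 65
d8 xor 6e = b6
7a xor 67 = 1d
95 xor 20 = b5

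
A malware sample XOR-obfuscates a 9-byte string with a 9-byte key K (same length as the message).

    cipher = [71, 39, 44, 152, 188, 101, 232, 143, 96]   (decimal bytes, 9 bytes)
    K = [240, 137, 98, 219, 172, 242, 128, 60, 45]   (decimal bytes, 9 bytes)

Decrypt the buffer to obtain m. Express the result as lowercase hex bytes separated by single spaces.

b7 ae 4e 43 10 97 68 b3 4d

XOR is its own inverse, so applying the key byte-wise gives the result directly.
byte 0: 47 ^ f0 = b7
byte 1: 27 ^ 89 = ae
byte 2: 2c ^ 62 = 4e
byte 3: 98 ^ db = 43
byte 4: bc ^ ac = 10
byte 5: 65 ^ f2 = 97
byte 6: e8 ^ 80 = 68
byte 7: 8f ^ 3c = b3
byte 8: 60 ^ 2d = 4d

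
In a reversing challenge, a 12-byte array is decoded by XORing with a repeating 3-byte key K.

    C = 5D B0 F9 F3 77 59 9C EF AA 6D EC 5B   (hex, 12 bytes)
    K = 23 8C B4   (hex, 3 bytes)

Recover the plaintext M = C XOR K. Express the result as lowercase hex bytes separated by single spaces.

The 3-byte key repeats, so the effective keystream is 23 8c b4 23 8c b4 23 8c b4 23 8c b4.
byte 0: 5d XOR 23 = 7e
byte 1: b0 XOR 8c = 3c
byte 2: f9 XOR b4 = 4d
byte 3: f3 XOR 23 = d0
byte 4: 77 XOR 8c = fb
byte 5: 59 XOR b4 = ed
byte 6: 9c XOR 23 = bf
byte 7: ef XOR 8c = 63
byte 8: aa XOR b4 = 1e
byte 9: 6d XOR 23 = 4e
byte 10: ec XOR 8c = 60
byte 11: 5b XOR b4 = ef

7e 3c 4d d0 fb ed bf 63 1e 4e 60 ef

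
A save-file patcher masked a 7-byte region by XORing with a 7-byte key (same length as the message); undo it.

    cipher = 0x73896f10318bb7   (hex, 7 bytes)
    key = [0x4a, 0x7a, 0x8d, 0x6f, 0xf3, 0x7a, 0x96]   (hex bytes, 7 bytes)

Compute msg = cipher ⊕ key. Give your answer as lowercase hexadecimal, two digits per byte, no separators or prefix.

XOR is its own inverse, so applying the key byte-wise gives the result directly.
73 ^ 4a = 39
89 ^ 7a = f3
6f ^ 8d = e2
10 ^ 6f = 7f
31 ^ f3 = c2
8b ^ 7a = f1
b7 ^ 96 = 21

39f3e27fc2f121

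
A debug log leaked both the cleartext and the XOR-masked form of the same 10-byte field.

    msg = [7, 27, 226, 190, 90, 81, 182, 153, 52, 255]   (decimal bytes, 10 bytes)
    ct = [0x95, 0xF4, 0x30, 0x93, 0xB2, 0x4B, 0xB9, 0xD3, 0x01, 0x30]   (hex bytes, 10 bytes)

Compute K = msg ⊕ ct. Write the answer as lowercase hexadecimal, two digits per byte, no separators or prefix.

92efd22de81a0f4a35cf

Since ct = msg ⊕ K, XORing both sides with msg gives K = msg ⊕ ct.
byte 0: 07 xor 95 = 92
byte 1: 1b xor f4 = ef
byte 2: e2 xor 30 = d2
byte 3: be xor 93 = 2d
byte 4: 5a xor b2 = e8
byte 5: 51 xor 4b = 1a
byte 6: b6 xor b9 = 0f
byte 7: 99 xor d3 = 4a
byte 8: 34 xor 01 = 35
byte 9: ff xor 30 = cf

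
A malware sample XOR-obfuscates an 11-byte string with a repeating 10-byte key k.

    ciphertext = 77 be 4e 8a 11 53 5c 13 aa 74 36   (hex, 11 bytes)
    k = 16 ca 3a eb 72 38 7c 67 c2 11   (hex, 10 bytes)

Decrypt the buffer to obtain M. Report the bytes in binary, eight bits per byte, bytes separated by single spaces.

The 10-byte key repeats, so the effective keystream is 16 ca 3a eb 72 38 7c 67 c2 11 16.
byte 0: 119 ⊕  22 =  97
byte 1: 190 ⊕ 202 = 116
byte 2:  78 ⊕  58 = 116
byte 3: 138 ⊕ 235 =  97
byte 4:  17 ⊕ 114 =  99
byte 5:  83 ⊕  56 = 107
byte 6:  92 ⊕ 124 =  32
byte 7:  19 ⊕ 103 = 116
byte 8: 170 ⊕ 194 = 104
byte 9: 116 ⊕  17 = 101
byte 10:  54 ⊕  22 =  32

01100001 01110100 01110100 01100001 01100011 01101011 00100000 01110100 01101000 01100101 00100000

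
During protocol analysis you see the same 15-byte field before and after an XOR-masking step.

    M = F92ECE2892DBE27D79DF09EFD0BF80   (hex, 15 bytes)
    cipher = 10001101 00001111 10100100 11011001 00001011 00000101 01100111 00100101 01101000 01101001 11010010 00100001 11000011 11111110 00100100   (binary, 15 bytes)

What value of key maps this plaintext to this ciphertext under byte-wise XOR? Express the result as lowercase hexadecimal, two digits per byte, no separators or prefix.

74216af199de855811b6dbce1341a4

Since cipher = M ⊕ key, XORing both sides with M gives key = M ⊕ cipher.
f9 xor 8d = 74
2e xor 0f = 21
ce xor a4 = 6a
28 xor d9 = f1
92 xor 0b = 99
db xor 05 = de
e2 xor 67 = 85
7d xor 25 = 58
79 xor 68 = 11
df xor 69 = b6
09 xor d2 = db
ef xor 21 = ce
d0 xor c3 = 13
bf xor fe = 41
80 xor 24 = a4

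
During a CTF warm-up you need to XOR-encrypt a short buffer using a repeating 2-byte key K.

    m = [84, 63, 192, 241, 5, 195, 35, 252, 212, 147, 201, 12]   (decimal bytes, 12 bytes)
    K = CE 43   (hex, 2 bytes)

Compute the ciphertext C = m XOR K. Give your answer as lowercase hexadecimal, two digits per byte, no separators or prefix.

9a7c0eb2cb80edbf1ad0074f

The 2-byte key repeats, so the effective keystream is ce 43 ce 43 ce 43 ce 43 ce 43 ce 43.
byte 0: 01010100 ^ 11001110 = 10011010
byte 1: 00111111 ^ 01000011 = 01111100
byte 2: 11000000 ^ 11001110 = 00001110
byte 3: 11110001 ^ 01000011 = 10110010
byte 4: 00000101 ^ 11001110 = 11001011
byte 5: 11000011 ^ 01000011 = 10000000
byte 6: 00100011 ^ 11001110 = 11101101
byte 7: 11111100 ^ 01000011 = 10111111
byte 8: 11010100 ^ 11001110 = 00011010
byte 9: 10010011 ^ 01000011 = 11010000
byte 10: 11001001 ^ 11001110 = 00000111
byte 11: 00001100 ^ 01000011 = 01001111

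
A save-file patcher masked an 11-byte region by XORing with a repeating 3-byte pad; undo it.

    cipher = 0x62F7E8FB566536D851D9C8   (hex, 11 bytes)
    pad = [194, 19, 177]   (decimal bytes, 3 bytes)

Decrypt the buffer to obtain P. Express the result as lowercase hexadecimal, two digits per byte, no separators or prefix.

The 3-byte key repeats, so the effective keystream is c2 13 b1 c2 13 b1 c2 13 b1 c2 13.
byte 0: 01100010 XOR 11000010 = 10100000
byte 1: 11110111 XOR 00010011 = 11100100
byte 2: 11101000 XOR 10110001 = 01011001
byte 3: 11111011 XOR 11000010 = 00111001
byte 4: 01010110 XOR 00010011 = 01000101
byte 5: 01100101 XOR 10110001 = 11010100
byte 6: 00110110 XOR 11000010 = 11110100
byte 7: 11011000 XOR 00010011 = 11001011
byte 8: 01010001 XOR 10110001 = 11100000
byte 9: 11011001 XOR 11000010 = 00011011
byte 10: 11001000 XOR 00010011 = 11011011

a0e4593945d4f4cbe01bdb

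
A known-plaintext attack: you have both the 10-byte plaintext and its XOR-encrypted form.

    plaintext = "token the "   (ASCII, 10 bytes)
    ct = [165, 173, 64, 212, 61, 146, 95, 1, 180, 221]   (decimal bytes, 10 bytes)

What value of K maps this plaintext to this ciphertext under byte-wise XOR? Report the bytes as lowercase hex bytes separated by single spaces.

d1 c2 2b b1 53 b2 2b 69 d1 fd

Since ct = plaintext ⊕ K, XORing both sides with plaintext gives K = plaintext ⊕ ct.
74 xor a5 = d1
6f xor ad = c2
6b xor 40 = 2b
65 xor d4 = b1
6e xor 3d = 53
20 xor 92 = b2
74 xor 5f = 2b
68 xor 01 = 69
65 xor b4 = d1
20 xor dd = fd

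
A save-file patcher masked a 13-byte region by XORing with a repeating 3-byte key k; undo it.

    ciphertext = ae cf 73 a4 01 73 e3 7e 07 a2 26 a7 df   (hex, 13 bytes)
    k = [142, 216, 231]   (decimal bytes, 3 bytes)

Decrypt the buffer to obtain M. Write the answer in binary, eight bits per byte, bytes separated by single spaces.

The 3-byte key repeats, so the effective keystream is 8e d8 e7 8e d8 e7 8e d8 e7 8e d8 e7 8e.
byte 0: 10101110 ⊕ 10001110 = 00100000
byte 1: 11001111 ⊕ 11011000 = 00010111
byte 2: 01110011 ⊕ 11100111 = 10010100
byte 3: 10100100 ⊕ 10001110 = 00101010
byte 4: 00000001 ⊕ 11011000 = 11011001
byte 5: 01110011 ⊕ 11100111 = 10010100
byte 6: 11100011 ⊕ 10001110 = 01101101
byte 7: 01111110 ⊕ 11011000 = 10100110
byte 8: 00000111 ⊕ 11100111 = 11100000
byte 9: 10100010 ⊕ 10001110 = 00101100
byte 10: 00100110 ⊕ 11011000 = 11111110
byte 11: 10100111 ⊕ 11100111 = 01000000
byte 12: 11011111 ⊕ 10001110 = 01010001

00100000 00010111 10010100 00101010 11011001 10010100 01101101 10100110 11100000 00101100 11111110 01000000 01010001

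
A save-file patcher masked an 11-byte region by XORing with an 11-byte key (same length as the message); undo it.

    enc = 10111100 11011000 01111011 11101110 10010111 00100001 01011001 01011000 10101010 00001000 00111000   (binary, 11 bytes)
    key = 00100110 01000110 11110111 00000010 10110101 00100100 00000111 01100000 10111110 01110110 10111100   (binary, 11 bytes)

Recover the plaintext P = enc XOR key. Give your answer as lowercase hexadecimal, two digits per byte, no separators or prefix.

9a9e8cec22055e38147e84

XOR is its own inverse, so applying the key byte-wise gives the result directly.
10111100 XOR 00100110 = 10011010
11011000 XOR 01000110 = 10011110
01111011 XOR 11110111 = 10001100
11101110 XOR 00000010 = 11101100
10010111 XOR 10110101 = 00100010
00100001 XOR 00100100 = 00000101
01011001 XOR 00000111 = 01011110
01011000 XOR 01100000 = 00111000
10101010 XOR 10111110 = 00010100
00001000 XOR 01110110 = 01111110
00111000 XOR 10111100 = 10000100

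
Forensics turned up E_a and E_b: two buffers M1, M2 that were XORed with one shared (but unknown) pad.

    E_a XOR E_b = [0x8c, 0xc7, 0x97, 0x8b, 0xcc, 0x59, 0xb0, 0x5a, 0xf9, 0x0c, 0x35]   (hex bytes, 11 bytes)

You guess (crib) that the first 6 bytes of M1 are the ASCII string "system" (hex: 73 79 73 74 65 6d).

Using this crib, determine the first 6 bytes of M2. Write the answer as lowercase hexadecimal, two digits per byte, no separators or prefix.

ffbee4ffa934

Since E_a ⊕ E_b = M1 ⊕ M2, XORing with the guessed M1 bytes yields the corresponding M2 bytes: M2 = (E_a ⊕ E_b) ⊕ M1.
byte 0: 140 ^ 115 = 255
byte 1: 199 ^ 121 = 190
byte 2: 151 ^ 115 = 228
byte 3: 139 ^ 116 = 255
byte 4: 204 ^ 101 = 169
byte 5:  89 ^ 109 =  52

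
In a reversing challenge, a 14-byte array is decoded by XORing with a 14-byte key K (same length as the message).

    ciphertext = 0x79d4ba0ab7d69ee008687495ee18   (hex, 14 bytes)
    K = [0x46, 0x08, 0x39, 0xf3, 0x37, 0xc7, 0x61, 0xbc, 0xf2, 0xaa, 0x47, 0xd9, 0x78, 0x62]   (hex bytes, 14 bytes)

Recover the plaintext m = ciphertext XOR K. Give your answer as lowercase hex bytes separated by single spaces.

3f dc 83 f9 80 11 ff 5c fa c2 33 4c 96 7a

XOR is its own inverse, so applying the key byte-wise gives the result directly.
01111001 ^ 01000110 = 00111111
11010100 ^ 00001000 = 11011100
10111010 ^ 00111001 = 10000011
00001010 ^ 11110011 = 11111001
10110111 ^ 00110111 = 10000000
11010110 ^ 11000111 = 00010001
10011110 ^ 01100001 = 11111111
11100000 ^ 10111100 = 01011100
00001000 ^ 11110010 = 11111010
01101000 ^ 10101010 = 11000010
01110100 ^ 01000111 = 00110011
10010101 ^ 11011001 = 01001100
11101110 ^ 01111000 = 10010110
00011000 ^ 01100010 = 01111010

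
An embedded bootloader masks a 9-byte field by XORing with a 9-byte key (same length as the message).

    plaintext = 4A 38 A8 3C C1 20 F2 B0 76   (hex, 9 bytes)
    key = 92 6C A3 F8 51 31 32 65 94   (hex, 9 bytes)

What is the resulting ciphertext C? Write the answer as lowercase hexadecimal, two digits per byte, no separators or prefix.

d8540bc49011c0d5e2

XOR is its own inverse, so applying the key byte-wise gives the result directly.
4a ⊕ 92 = d8
38 ⊕ 6c = 54
a8 ⊕ a3 = 0b
3c ⊕ f8 = c4
c1 ⊕ 51 = 90
20 ⊕ 31 = 11
f2 ⊕ 32 = c0
b0 ⊕ 65 = d5
76 ⊕ 94 = e2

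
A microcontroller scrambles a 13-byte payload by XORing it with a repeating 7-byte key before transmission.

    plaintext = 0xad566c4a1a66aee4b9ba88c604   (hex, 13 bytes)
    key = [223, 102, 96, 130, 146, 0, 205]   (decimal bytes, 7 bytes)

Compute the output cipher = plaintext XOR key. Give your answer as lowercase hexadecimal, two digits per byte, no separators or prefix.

The 7-byte key repeats, so the effective keystream is df 66 60 82 92 00 cd df 66 60 82 92 00.
byte 0: 173 ⊕ 223 = 114
byte 1:  86 ⊕ 102 =  48
byte 2: 108 ⊕  96 =  12
byte 3:  74 ⊕ 130 = 200
byte 4:  26 ⊕ 146 = 136
byte 5: 102 ⊕   0 = 102
byte 6: 174 ⊕ 205 =  99
byte 7: 228 ⊕ 223 =  59
byte 8: 185 ⊕ 102 = 223
byte 9: 186 ⊕  96 = 218
byte 10: 136 ⊕ 130 =  10
byte 11: 198 ⊕ 146 =  84
byte 12:   4 ⊕   0 =   4

72300cc88866633bdfda0a5404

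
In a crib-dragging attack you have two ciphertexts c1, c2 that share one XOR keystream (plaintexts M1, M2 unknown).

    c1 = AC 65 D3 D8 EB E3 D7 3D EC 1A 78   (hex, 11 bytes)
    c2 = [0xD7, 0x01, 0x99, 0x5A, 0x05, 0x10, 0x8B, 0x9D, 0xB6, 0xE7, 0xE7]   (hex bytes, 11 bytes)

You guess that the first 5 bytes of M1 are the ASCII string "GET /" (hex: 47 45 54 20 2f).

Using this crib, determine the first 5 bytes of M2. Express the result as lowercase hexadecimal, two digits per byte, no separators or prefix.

First, c1 ⊕ c2 = (M1 ⊕ K) ⊕ (M2 ⊕ K) = M1 ⊕ M2, so the key drops out. Then M2 = (M1 ⊕ M2) ⊕ M1 over the first 5 bytes.
byte 0: (ac ⊕ d7) ⊕ 47 = 7b ⊕ 47 = 3c
byte 1: (65 ⊕ 01) ⊕ 45 = 64 ⊕ 45 = 21
byte 2: (d3 ⊕ 99) ⊕ 54 = 4a ⊕ 54 = 1e
byte 3: (d8 ⊕ 5a) ⊕ 20 = 82 ⊕ 20 = a2
byte 4: (eb ⊕ 05) ⊕ 2f = ee ⊕ 2f = c1

3c211ea2c1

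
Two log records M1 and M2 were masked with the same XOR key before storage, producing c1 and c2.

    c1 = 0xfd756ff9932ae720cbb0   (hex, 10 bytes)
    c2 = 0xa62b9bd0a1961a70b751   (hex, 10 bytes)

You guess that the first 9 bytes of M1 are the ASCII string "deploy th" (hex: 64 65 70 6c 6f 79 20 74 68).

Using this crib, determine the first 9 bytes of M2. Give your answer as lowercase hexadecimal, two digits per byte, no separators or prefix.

First, c1 ⊕ c2 = (M1 ⊕ K) ⊕ (M2 ⊕ K) = M1 ⊕ M2, so the key drops out. Then M2 = (M1 ⊕ M2) ⊕ M1 over the first 9 bytes.
byte 0: (fd ⊕ a6) ⊕ 64 = 5b ⊕ 64 = 3f
byte 1: (75 ⊕ 2b) ⊕ 65 = 5e ⊕ 65 = 3b
byte 2: (6f ⊕ 9b) ⊕ 70 = f4 ⊕ 70 = 84
byte 3: (f9 ⊕ d0) ⊕ 6c = 29 ⊕ 6c = 45
byte 4: (93 ⊕ a1) ⊕ 6f = 32 ⊕ 6f = 5d
byte 5: (2a ⊕ 96) ⊕ 79 = bc ⊕ 79 = c5
byte 6: (e7 ⊕ 1a) ⊕ 20 = fd ⊕ 20 = dd
byte 7: (20 ⊕ 70) ⊕ 74 = 50 ⊕ 74 = 24
byte 8: (cb ⊕ b7) ⊕ 68 = 7c ⊕ 68 = 14

3f3b84455dc5dd2414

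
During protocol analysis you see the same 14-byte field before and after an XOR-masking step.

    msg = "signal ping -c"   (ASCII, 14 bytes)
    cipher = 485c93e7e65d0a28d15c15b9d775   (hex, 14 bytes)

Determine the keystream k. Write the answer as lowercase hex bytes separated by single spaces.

Since cipher = msg ⊕ k, XORing both sides with msg gives k = msg ⊕ cipher.
73 ⊕ 48 = 3b
69 ⊕ 5c = 35
67 ⊕ 93 = f4
6e ⊕ e7 = 89
61 ⊕ e6 = 87
6c ⊕ 5d = 31
20 ⊕ 0a = 2a
70 ⊕ 28 = 58
69 ⊕ d1 = b8
6e ⊕ 5c = 32
67 ⊕ 15 = 72
20 ⊕ b9 = 99
2d ⊕ d7 = fa
63 ⊕ 75 = 16

3b 35 f4 89 87 31 2a 58 b8 32 72 99 fa 16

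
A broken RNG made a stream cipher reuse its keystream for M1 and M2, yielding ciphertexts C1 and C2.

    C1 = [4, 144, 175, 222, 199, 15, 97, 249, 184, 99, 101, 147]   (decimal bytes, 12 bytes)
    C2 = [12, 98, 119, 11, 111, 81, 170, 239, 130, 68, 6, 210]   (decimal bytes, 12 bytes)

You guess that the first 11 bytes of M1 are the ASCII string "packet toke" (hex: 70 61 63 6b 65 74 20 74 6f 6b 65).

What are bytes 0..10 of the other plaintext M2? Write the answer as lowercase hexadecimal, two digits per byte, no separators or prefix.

First, C1 ⊕ C2 = (M1 ⊕ K) ⊕ (M2 ⊕ K) = M1 ⊕ M2, so the key drops out. Then M2 = (M1 ⊕ M2) ⊕ M1 over the first 11 bytes.
byte 0: (04 ^ 0c) ^ 70 = 08 ^ 70 = 78
byte 1: (90 ^ 62) ^ 61 = f2 ^ 61 = 93
byte 2: (af ^ 77) ^ 63 = d8 ^ 63 = bb
byte 3: (de ^ 0b) ^ 6b = d5 ^ 6b = be
byte 4: (c7 ^ 6f) ^ 65 = a8 ^ 65 = cd
byte 5: (0f ^ 51) ^ 74 = 5e ^ 74 = 2a
byte 6: (61 ^ aa) ^ 20 = cb ^ 20 = eb
byte 7: (f9 ^ ef) ^ 74 = 16 ^ 74 = 62
byte 8: (b8 ^ 82) ^ 6f = 3a ^ 6f = 55
byte 9: (63 ^ 44) ^ 6b = 27 ^ 6b = 4c
byte 10: (65 ^ 06) ^ 65 = 63 ^ 65 = 06

7893bbbecd2aeb62554c06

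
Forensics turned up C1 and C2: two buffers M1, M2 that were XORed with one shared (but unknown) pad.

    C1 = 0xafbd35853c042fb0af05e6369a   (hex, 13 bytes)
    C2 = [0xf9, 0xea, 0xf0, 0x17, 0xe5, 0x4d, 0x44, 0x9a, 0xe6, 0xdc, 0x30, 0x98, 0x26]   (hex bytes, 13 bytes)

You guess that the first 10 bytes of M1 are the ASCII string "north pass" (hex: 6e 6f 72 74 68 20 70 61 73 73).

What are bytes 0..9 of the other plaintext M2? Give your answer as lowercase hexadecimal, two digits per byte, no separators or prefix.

First, C1 ⊕ C2 = (M1 ⊕ K) ⊕ (M2 ⊕ K) = M1 ⊕ M2, so the key drops out. Then M2 = (M1 ⊕ M2) ⊕ M1 over the first 10 bytes.
byte 0: (af ⊕ f9) ⊕ 6e = 56 ⊕ 6e = 38
byte 1: (bd ⊕ ea) ⊕ 6f = 57 ⊕ 6f = 38
byte 2: (35 ⊕ f0) ⊕ 72 = c5 ⊕ 72 = b7
byte 3: (85 ⊕ 17) ⊕ 74 = 92 ⊕ 74 = e6
byte 4: (3c ⊕ e5) ⊕ 68 = d9 ⊕ 68 = b1
byte 5: (04 ⊕ 4d) ⊕ 20 = 49 ⊕ 20 = 69
byte 6: (2f ⊕ 44) ⊕ 70 = 6b ⊕ 70 = 1b
byte 7: (b0 ⊕ 9a) ⊕ 61 = 2a ⊕ 61 = 4b
byte 8: (af ⊕ e6) ⊕ 73 = 49 ⊕ 73 = 3a
byte 9: (05 ⊕ dc) ⊕ 73 = d9 ⊕ 73 = aa

3838b7e6b1691b4b3aaa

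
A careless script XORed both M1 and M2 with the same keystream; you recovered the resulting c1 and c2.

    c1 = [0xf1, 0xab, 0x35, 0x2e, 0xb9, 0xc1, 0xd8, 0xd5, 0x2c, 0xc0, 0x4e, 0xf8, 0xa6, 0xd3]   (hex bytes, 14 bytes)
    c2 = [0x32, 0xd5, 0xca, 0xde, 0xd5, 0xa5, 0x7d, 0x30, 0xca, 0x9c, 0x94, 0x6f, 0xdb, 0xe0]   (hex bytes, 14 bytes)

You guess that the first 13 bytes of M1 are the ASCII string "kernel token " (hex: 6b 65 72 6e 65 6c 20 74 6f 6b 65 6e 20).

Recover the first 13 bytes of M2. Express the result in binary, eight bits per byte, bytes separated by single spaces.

First, c1 ⊕ c2 = (M1 ⊕ K) ⊕ (M2 ⊕ K) = M1 ⊕ M2, so the key drops out. Then M2 = (M1 ⊕ M2) ⊕ M1 over the first 13 bytes.
byte 0: (f1 xor 32) xor 6b = c3 xor 6b = a8
byte 1: (ab xor d5) xor 65 = 7e xor 65 = 1b
byte 2: (35 xor ca) xor 72 = ff xor 72 = 8d
byte 3: (2e xor de) xor 6e = f0 xor 6e = 9e
byte 4: (b9 xor d5) xor 65 = 6c xor 65 = 09
byte 5: (c1 xor a5) xor 6c = 64 xor 6c = 08
byte 6: (d8 xor 7d) xor 20 = a5 xor 20 = 85
byte 7: (d5 xor 30) xor 74 = e5 xor 74 = 91
byte 8: (2c xor ca) xor 6f = e6 xor 6f = 89
byte 9: (c0 xor 9c) xor 6b = 5c xor 6b = 37
byte 10: (4e xor 94) xor 65 = da xor 65 = bf
byte 11: (f8 xor 6f) xor 6e = 97 xor 6e = f9
byte 12: (a6 xor db) xor 20 = 7d xor 20 = 5d

10101000 00011011 10001101 10011110 00001001 00001000 10000101 10010001 10001001 00110111 10111111 11111001 01011101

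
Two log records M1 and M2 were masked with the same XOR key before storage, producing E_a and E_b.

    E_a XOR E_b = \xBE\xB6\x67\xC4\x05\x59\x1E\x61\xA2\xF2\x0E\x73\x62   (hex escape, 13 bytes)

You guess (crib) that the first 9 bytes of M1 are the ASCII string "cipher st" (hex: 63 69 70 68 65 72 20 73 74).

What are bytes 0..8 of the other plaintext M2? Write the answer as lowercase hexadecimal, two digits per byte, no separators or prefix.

dddf17ac602b3e12d6

Since E_a ⊕ E_b = M1 ⊕ M2, XORing with the guessed M1 bytes yields the corresponding M2 bytes: M2 = (E_a ⊕ E_b) ⊕ M1.
byte 0: 190 XOR  99 = 221
byte 1: 182 XOR 105 = 223
byte 2: 103 XOR 112 =  23
byte 3: 196 XOR 104 = 172
byte 4:   5 XOR 101 =  96
byte 5:  89 XOR 114 =  43
byte 6:  30 XOR  32 =  62
byte 7:  97 XOR 115 =  18
byte 8: 162 XOR 116 = 214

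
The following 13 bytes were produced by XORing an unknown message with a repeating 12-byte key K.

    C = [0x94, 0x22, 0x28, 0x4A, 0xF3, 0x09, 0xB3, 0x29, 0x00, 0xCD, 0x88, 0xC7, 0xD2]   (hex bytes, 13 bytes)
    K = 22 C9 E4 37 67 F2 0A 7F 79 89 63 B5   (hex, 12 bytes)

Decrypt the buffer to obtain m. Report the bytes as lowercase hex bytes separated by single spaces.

The 12-byte key repeats, so the effective keystream is 22 c9 e4 37 67 f2 0a 7f 79 89 63 b5 22.
byte 0: 148 ⊕  34 = 182
byte 1:  34 ⊕ 201 = 235
byte 2:  40 ⊕ 228 = 204
byte 3:  74 ⊕  55 = 125
byte 4: 243 ⊕ 103 = 148
byte 5:   9 ⊕ 242 = 251
byte 6: 179 ⊕  10 = 185
byte 7:  41 ⊕ 127 =  86
byte 8:   0 ⊕ 121 = 121
byte 9: 205 ⊕ 137 =  68
byte 10: 136 ⊕  99 = 235
byte 11: 199 ⊕ 181 = 114
byte 12: 210 ⊕  34 = 240

b6 eb cc 7d 94 fb b9 56 79 44 eb 72 f0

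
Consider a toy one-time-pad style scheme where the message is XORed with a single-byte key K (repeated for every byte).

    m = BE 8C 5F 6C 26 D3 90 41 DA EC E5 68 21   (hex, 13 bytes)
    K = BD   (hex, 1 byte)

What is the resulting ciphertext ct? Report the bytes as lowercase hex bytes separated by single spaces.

The 1-byte key repeats, so the effective keystream is bd bd bd bd bd bd bd bd bd bd bd bd bd.
byte 0: be xor bd = 03
byte 1: 8c xor bd = 31
byte 2: 5f xor bd = e2
byte 3: 6c xor bd = d1
byte 4: 26 xor bd = 9b
byte 5: d3 xor bd = 6e
byte 6: 90 xor bd = 2d
byte 7: 41 xor bd = fc
byte 8: da xor bd = 67
byte 9: ec xor bd = 51
byte 10: e5 xor bd = 58
byte 11: 68 xor bd = d5
byte 12: 21 xor bd = 9c

03 31 e2 d1 9b 6e 2d fc 67 51 58 d5 9c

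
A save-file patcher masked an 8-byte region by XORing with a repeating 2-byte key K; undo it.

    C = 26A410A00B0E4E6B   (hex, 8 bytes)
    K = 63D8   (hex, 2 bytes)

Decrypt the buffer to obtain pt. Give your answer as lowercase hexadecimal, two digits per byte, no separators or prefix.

The 2-byte key repeats, so the effective keystream is 63 d8 63 d8 63 d8 63 d8.
byte 0: 26 xor 63 = 45
byte 1: a4 xor d8 = 7c
byte 2: 10 xor 63 = 73
byte 3: a0 xor d8 = 78
byte 4: 0b xor 63 = 68
byte 5: 0e xor d8 = d6
byte 6: 4e xor 63 = 2d
byte 7: 6b xor d8 = b3

457c737868d62db3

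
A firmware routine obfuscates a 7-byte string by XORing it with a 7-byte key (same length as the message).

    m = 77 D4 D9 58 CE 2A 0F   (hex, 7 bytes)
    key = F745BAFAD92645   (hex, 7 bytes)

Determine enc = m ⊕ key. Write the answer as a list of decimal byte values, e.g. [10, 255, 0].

[128, 145, 99, 162, 23, 12, 74]

XOR is its own inverse, so applying the key byte-wise gives the result directly.
01110111 XOR 11110111 = 10000000
11010100 XOR 01000101 = 10010001
11011001 XOR 10111010 = 01100011
01011000 XOR 11111010 = 10100010
11001110 XOR 11011001 = 00010111
00101010 XOR 00100110 = 00001100
00001111 XOR 01000101 = 01001010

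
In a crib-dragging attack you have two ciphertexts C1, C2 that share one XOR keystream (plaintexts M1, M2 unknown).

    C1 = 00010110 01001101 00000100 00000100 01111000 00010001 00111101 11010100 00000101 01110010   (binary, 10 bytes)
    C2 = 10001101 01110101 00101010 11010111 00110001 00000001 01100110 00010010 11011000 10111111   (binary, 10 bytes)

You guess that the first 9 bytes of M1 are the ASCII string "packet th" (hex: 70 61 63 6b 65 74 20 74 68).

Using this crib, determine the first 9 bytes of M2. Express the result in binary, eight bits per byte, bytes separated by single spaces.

First, C1 ⊕ C2 = (M1 ⊕ K) ⊕ (M2 ⊕ K) = M1 ⊕ M2, so the key drops out. Then M2 = (M1 ⊕ M2) ⊕ M1 over the first 9 bytes.
byte 0: (16 ^ 8d) ^ 70 = 9b ^ 70 = eb
byte 1: (4d ^ 75) ^ 61 = 38 ^ 61 = 59
byte 2: (04 ^ 2a) ^ 63 = 2e ^ 63 = 4d
byte 3: (04 ^ d7) ^ 6b = d3 ^ 6b = b8
byte 4: (78 ^ 31) ^ 65 = 49 ^ 65 = 2c
byte 5: (11 ^ 01) ^ 74 = 10 ^ 74 = 64
byte 6: (3d ^ 66) ^ 20 = 5b ^ 20 = 7b
byte 7: (d4 ^ 12) ^ 74 = c6 ^ 74 = b2
byte 8: (05 ^ d8) ^ 68 = dd ^ 68 = b5

11101011 01011001 01001101 10111000 00101100 01100100 01111011 10110010 10110101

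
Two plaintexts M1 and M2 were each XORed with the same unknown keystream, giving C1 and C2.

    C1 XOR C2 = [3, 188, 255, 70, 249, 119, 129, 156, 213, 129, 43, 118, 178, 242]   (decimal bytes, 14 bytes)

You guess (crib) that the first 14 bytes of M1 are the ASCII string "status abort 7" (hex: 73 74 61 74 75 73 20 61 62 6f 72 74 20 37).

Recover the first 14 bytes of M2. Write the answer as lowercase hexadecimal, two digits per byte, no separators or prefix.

70c89e328c04a1fdb7ee590292c5

Since C1 ⊕ C2 = M1 ⊕ M2, XORing with the guessed M1 bytes yields the corresponding M2 bytes: M2 = (C1 ⊕ C2) ⊕ M1.
03 xor 73 = 70
bc xor 74 = c8
ff xor 61 = 9e
46 xor 74 = 32
f9 xor 75 = 8c
77 xor 73 = 04
81 xor 20 = a1
9c xor 61 = fd
d5 xor 62 = b7
81 xor 6f = ee
2b xor 72 = 59
76 xor 74 = 02
b2 xor 20 = 92
f2 xor 37 = c5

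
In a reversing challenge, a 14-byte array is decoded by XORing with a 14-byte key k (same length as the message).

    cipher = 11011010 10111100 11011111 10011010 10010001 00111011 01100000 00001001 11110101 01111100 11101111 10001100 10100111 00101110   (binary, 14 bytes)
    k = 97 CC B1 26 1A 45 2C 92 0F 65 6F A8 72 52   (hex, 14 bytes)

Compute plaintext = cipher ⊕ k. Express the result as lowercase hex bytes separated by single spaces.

XOR is its own inverse, so applying the key byte-wise gives the result directly.
byte 0: da ⊕ 97 = 4d
byte 1: bc ⊕ cc = 70
byte 2: df ⊕ b1 = 6e
byte 3: 9a ⊕ 26 = bc
byte 4: 91 ⊕ 1a = 8b
byte 5: 3b ⊕ 45 = 7e
byte 6: 60 ⊕ 2c = 4c
byte 7: 09 ⊕ 92 = 9b
byte 8: f5 ⊕ 0f = fa
byte 9: 7c ⊕ 65 = 19
byte 10: ef ⊕ 6f = 80
byte 11: 8c ⊕ a8 = 24
byte 12: a7 ⊕ 72 = d5
byte 13: 2e ⊕ 52 = 7c

4d 70 6e bc 8b 7e 4c 9b fa 19 80 24 d5 7c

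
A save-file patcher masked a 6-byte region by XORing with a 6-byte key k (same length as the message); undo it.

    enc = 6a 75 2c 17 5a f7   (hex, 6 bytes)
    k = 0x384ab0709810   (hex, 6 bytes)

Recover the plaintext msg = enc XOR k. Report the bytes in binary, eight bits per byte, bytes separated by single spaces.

XOR is its own inverse, so applying the key byte-wise gives the result directly.
6a xor 38 = 52
75 xor 4a = 3f
2c xor b0 = 9c
17 xor 70 = 67
5a xor 98 = c2
f7 xor 10 = e7

01010010 00111111 10011100 01100111 11000010 11100111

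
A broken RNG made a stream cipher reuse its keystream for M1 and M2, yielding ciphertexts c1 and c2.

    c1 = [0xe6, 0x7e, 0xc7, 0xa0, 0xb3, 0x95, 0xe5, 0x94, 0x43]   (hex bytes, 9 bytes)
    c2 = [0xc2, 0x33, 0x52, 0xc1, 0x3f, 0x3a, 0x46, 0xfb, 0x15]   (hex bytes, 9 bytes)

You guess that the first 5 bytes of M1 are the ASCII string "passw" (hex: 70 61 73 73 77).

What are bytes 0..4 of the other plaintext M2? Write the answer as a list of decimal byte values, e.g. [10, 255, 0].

First, c1 ⊕ c2 = (M1 ⊕ K) ⊕ (M2 ⊕ K) = M1 ⊕ M2, so the key drops out. Then M2 = (M1 ⊕ M2) ⊕ M1 over the first 5 bytes.
byte 0: (e6 ^ c2) ^ 70 = 24 ^ 70 = 54
byte 1: (7e ^ 33) ^ 61 = 4d ^ 61 = 2c
byte 2: (c7 ^ 52) ^ 73 = 95 ^ 73 = e6
byte 3: (a0 ^ c1) ^ 73 = 61 ^ 73 = 12
byte 4: (b3 ^ 3f) ^ 77 = 8c ^ 77 = fb

[84, 44, 230, 18, 251]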